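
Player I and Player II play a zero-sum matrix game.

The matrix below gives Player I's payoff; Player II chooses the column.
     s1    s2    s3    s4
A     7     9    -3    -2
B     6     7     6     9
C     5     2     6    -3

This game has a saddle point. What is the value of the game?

6

Row minima: -3, 6, -3 → Player I's maximin is 6.
Column maxima: 7, 9, 6, 9 → Player II's minimax is 6.
They coincide at (B, s3), so the value is 6.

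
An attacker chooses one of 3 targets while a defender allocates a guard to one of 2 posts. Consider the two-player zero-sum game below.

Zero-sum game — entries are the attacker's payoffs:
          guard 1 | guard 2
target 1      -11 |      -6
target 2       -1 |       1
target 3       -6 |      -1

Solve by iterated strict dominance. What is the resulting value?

Row target 1 is strictly dominated by row target 2 (-1>-11, 1>-6); eliminate target 1.
Row target 3 is strictly dominated by row target 2 (-1>-6, 1>-1); eliminate target 3.
Column guard 2 is strictly dominated by guard 1 for the defender (-1<1); eliminate guard 2.
Only (target 2, guard 1) remains, with payoff -1.

-1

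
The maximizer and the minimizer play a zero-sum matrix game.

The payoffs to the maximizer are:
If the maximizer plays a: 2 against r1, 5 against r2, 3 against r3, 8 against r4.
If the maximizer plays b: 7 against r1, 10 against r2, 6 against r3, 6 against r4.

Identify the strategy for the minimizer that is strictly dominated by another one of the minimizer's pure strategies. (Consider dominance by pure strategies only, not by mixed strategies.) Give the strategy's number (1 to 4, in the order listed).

2

The minimizer prefers columns that give the maximizer less. Compare r2 with r1: 2 < 5, 7 < 10.
So r1 strictly dominates r2 for the minimizer; r2 is strictly dominated.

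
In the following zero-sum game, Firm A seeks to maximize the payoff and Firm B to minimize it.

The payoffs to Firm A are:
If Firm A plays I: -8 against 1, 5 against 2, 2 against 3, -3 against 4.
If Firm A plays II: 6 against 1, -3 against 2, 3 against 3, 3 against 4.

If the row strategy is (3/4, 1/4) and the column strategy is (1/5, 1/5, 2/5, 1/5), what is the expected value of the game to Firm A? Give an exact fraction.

3/10

Against (1/5, 1/5, 2/5, 1/5), each row's expected payoff is I: -2/5; II: 12/5.
Taking the (3/4, 1/4)-weighted average: (3/4)·(-2/5) + (1/4)·(12/5) = 3/10.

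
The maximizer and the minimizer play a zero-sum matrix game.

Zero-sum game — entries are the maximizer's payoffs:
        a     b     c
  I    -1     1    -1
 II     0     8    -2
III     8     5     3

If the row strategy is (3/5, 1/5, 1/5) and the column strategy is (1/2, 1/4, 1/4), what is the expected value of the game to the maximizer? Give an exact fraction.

6/5

Against (1/2, 1/4, 1/4), each row's expected payoff is I: -1/2; II: 3/2; III: 6.
Taking the (3/5, 1/5, 1/5)-weighted average: (3/5)·(-1/2) + (1/5)·(3/2) + (1/5)·(6) = 6/5.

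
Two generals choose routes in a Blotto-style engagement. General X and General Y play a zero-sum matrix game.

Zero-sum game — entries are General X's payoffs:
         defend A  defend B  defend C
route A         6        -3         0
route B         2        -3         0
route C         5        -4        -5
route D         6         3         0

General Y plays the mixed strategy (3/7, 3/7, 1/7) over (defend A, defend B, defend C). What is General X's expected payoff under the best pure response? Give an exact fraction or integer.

route A: (6)·(3/7) + (-3)·(3/7) + (0)·(1/7) = 9/7.
route B: (2)·(3/7) + (-3)·(3/7) + (0)·(1/7) = -3/7.
route C: (5)·(3/7) + (-4)·(3/7) + (-5)·(1/7) = -2/7.
route D: (6)·(3/7) + (3)·(3/7) + (0)·(1/7) = 27/7.
The best pure response is route D with expected payoff 27/7.

27/7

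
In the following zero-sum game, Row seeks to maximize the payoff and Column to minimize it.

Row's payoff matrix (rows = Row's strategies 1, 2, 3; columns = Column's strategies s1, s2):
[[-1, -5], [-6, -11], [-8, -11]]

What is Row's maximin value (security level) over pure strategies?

The worst-case payoff for each row is 1: -5, 2: -11, 3: -11.
The best of these is -5.

-5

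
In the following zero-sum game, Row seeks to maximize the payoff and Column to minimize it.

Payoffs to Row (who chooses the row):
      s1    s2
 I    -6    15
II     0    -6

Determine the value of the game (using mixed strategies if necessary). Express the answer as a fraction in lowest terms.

-4/3

Row minima are -6 and -6, so Row's maximin is -6; column maxima are 0 and 15, so Column's minimax is 0. These differ, so the equilibrium is in mixed strategies.
Let Row play I with probability p. Column is indifferent when −6p = 15p − 6(1−p), giving p = 2/9.
Let Column play s1 with probability q. Row is indifferent when −6q + 15(1−q) = −6(1−q), giving q = 7/9.
The value is -6·(7/9) + (15)·(2/9) = -4/3.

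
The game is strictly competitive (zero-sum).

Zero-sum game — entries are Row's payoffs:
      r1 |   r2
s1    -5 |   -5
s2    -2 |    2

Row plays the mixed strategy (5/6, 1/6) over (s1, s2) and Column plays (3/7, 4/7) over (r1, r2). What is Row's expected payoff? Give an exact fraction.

-173/42

Against (3/7, 4/7), each row's expected payoff is s1: -5; s2: 2/7.
Taking the (5/6, 1/6)-weighted average: (5/6)·(-5) + (1/6)·(2/7) = -173/42.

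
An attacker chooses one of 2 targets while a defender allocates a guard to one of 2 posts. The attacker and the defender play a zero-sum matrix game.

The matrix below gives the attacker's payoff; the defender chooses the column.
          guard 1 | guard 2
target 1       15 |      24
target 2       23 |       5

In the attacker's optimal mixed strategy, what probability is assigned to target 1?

2/3

Row minima are 15 and 5, so the attacker's maximin is 15; column maxima are 23 and 24, so the defender's minimax is 23. These differ, so the equilibrium is in mixed strategies.
Let the attacker play target 1 with probability p. The defender is indifferent when 15p + 23(1−p) = 24p + 5(1−p), giving p = 2/3.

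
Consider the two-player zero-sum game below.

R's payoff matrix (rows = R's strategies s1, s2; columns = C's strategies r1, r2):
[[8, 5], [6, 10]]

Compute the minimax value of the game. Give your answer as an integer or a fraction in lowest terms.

Row minima are 5 and 6, so R's maximin is 6; column maxima are 8 and 10, so C's minimax is 8. These differ, so the equilibrium is in mixed strategies.
Let R play s1 with probability p. C is indifferent when 8p + 6(1−p) = 5p + 10(1−p), giving p = 4/7.
Let C play r1 with probability q. R is indifferent when 8q + 5(1−q) = 6q + 10(1−q), giving q = 5/7.
The value is 8·(5/7) + (5)·(2/7) = 50/7.

50/7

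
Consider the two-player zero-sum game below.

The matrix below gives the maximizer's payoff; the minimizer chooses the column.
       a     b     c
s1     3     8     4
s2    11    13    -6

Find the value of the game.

31/9

Column b is strictly dominated by a for the minimizer (it gives the maximizer more in every row).
The remaining 2×2 game on (s1, s2) × (a, c) has no saddle point. Let the maximizer play s1 with probability p; indifference gives 3p + 11(1−p) = 4p − 6(1−p), so p = 17/18.
Similarly the minimizer's optimal q on a is 5/9, and the value is 3·(5/9) + (4)·(4/9) = 31/9.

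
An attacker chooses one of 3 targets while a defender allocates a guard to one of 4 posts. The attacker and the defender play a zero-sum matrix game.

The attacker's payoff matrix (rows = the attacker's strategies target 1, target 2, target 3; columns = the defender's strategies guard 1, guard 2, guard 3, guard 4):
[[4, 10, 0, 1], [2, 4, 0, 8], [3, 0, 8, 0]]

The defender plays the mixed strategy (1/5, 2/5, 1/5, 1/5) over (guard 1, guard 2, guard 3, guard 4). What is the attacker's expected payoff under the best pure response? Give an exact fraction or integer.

target 1: (4)·(1/5) + (10)·(2/5) + (0)·(1/5) + (1)·(1/5) = 5.
target 2: (2)·(1/5) + (4)·(2/5) + (0)·(1/5) + (8)·(1/5) = 18/5.
target 3: (3)·(1/5) + (0)·(2/5) + (8)·(1/5) + (0)·(1/5) = 11/5.
The best pure response is target 1 with expected payoff 5.

5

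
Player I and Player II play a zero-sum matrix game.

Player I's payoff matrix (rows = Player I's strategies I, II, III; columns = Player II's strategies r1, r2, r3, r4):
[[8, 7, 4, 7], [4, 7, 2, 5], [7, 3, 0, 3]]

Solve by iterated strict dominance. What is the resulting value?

Row III is strictly dominated by row I (8>7, 7>3, 4>0, 7>3); eliminate III.
Column r2 is strictly dominated by r3 for Player II (4<7, 2<7); eliminate r2.
Row II is strictly dominated by row I (8>4, 4>2, 7>5); eliminate II.
Column r1 is strictly dominated by r3 for Player II (4<8); eliminate r1.
Column r4 is strictly dominated by r3 for Player II (4<7); eliminate r4.
Only (I, r3) remains, with payoff 4.

4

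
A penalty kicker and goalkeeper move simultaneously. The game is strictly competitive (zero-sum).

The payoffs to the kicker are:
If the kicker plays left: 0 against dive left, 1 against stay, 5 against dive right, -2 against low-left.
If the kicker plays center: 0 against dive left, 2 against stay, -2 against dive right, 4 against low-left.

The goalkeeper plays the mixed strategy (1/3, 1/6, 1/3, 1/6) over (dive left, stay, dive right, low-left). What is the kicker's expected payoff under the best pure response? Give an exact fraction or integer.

3/2

left: (0)·(1/3) + (1)·(1/6) + (5)·(1/3) + (-2)·(1/6) = 3/2.
center: (0)·(1/3) + (2)·(1/6) + (-2)·(1/3) + (4)·(1/6) = 1/3.
The best pure response is left with expected payoff 3/2.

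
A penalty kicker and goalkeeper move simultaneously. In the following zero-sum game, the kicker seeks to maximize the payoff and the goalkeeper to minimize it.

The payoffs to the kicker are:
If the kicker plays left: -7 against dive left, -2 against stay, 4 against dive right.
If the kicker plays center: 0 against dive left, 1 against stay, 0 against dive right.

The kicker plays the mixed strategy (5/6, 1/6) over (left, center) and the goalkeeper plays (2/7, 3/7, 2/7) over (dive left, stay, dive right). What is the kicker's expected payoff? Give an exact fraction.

-19/14

Against (2/7, 3/7, 2/7), each row's expected payoff is left: -12/7; center: 3/7.
Taking the (5/6, 1/6)-weighted average: (5/6)·(-12/7) + (1/6)·(3/7) = -19/14.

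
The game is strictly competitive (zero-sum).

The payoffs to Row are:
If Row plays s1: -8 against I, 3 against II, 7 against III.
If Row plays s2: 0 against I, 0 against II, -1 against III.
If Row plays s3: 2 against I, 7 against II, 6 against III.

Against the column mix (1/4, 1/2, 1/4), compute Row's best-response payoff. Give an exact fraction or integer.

s1: (-8)·(1/4) + (3)·(1/2) + (7)·(1/4) = 5/4.
s2: (0)·(1/4) + (0)·(1/2) + (-1)·(1/4) = -1/4.
s3: (2)·(1/4) + (7)·(1/2) + (6)·(1/4) = 11/2.
The best pure response is s3 with expected payoff 11/2.

11/2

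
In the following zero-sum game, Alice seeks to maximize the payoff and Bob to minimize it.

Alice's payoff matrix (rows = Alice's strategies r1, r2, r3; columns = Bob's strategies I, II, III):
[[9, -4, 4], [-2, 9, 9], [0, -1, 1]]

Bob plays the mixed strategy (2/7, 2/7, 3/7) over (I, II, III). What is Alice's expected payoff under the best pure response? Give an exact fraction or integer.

r1: (9)·(2/7) + (-4)·(2/7) + (4)·(3/7) = 22/7.
r2: (-2)·(2/7) + (9)·(2/7) + (9)·(3/7) = 41/7.
r3: (0)·(2/7) + (-1)·(2/7) + (1)·(3/7) = 1/7.
The best pure response is r2 with expected payoff 41/7.

41/7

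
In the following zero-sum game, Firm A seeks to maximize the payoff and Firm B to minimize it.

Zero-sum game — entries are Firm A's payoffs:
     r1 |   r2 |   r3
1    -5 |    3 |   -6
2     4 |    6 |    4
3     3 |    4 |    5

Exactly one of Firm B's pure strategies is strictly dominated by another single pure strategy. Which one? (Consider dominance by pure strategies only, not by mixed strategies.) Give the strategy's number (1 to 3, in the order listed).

2

Firm B prefers columns that give Firm A less. Compare r2 with r1: -5 < 3, 4 < 6, 3 < 4.
So r1 strictly dominates r2 for Firm B; r2 is strictly dominated.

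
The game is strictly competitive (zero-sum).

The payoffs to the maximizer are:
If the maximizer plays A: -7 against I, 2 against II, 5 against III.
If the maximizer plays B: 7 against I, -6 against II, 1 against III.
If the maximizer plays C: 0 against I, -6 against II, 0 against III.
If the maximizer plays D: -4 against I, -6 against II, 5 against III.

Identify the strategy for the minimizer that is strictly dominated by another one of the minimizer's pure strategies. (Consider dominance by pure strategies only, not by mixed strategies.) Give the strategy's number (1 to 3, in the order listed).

3

The minimizer prefers columns that give the maximizer less. Compare III with II: 2 < 5, -6 < 1, -6 < 0, -6 < 5.
So II strictly dominates III for the minimizer; III is strictly dominated.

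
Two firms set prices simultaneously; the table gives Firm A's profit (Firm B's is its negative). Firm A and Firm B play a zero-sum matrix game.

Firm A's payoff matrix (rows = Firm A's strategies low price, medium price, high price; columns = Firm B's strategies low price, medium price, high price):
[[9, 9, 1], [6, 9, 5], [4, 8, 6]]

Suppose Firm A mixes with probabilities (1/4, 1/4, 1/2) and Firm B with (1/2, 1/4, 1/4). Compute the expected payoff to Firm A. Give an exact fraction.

49/8

Against (1/2, 1/4, 1/4), each row's expected payoff is low price: 7; medium price: 13/2; high price: 11/2.
Taking the (1/4, 1/4, 1/2)-weighted average: (1/4)·(7) + (1/4)·(13/2) + (1/2)·(11/2) = 49/8.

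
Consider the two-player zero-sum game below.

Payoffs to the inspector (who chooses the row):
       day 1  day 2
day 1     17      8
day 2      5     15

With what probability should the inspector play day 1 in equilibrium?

Row minima are 8 and 5, so the inspector's maximin is 8; column maxima are 17 and 15, so the inspectee's minimax is 15. These differ, so the equilibrium is in mixed strategies.
Let the inspector play day 1 with probability p. The inspectee is indifferent when 17p + 5(1−p) = 8p + 15(1−p), giving p = 10/19.

10/19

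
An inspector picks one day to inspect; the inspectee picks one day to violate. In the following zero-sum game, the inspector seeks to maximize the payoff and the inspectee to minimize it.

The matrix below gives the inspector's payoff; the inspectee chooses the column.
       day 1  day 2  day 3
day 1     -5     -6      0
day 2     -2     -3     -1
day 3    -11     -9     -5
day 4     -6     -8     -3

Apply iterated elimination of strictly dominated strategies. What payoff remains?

-3

Row day 3 is strictly dominated by row day 1 (-5>-11, -6>-9, 0>-5); eliminate day 3.
Column day 1 is strictly dominated by day 2 for the inspectee (-6<-5, -3<-2, -8<-6); eliminate day 1.
Row day 4 is strictly dominated by row day 1 (-6>-8, 0>-3); eliminate day 4.
Column day 3 is strictly dominated by day 2 for the inspectee (-6<0, -3<-1); eliminate day 3.
Row day 1 is strictly dominated by row day 2 (-3>-6); eliminate day 1.
Only (day 2, day 2) remains, with payoff -3.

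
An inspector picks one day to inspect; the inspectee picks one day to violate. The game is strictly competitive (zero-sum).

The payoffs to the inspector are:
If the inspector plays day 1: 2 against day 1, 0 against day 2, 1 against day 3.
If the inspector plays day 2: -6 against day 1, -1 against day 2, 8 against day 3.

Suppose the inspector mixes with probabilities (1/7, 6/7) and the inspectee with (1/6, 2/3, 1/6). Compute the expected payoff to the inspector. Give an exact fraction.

-3/14

Against (1/6, 2/3, 1/6), each row's expected payoff is day 1: 1/2; day 2: -1/3.
Taking the (1/7, 6/7)-weighted average: (1/7)·(1/2) + (6/7)·(-1/3) = -3/14.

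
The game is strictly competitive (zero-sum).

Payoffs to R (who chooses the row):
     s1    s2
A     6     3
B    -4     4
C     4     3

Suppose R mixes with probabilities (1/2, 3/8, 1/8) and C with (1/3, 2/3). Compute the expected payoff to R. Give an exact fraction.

Against (1/3, 2/3), each row's expected payoff is A: 4; B: 4/3; C: 10/3.
Taking the (1/2, 3/8, 1/8)-weighted average: (1/2)·(4) + (3/8)·(4/3) + (1/8)·(10/3) = 35/12.

35/12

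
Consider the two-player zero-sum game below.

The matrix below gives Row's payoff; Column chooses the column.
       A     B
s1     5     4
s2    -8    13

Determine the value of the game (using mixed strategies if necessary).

Row minima are 4 and -8, so Row's maximin is 4; column maxima are 5 and 13, so Column's minimax is 5. These differ, so the equilibrium is in mixed strategies.
Let Row play s1 with probability p. Column is indifferent when 5p − 8(1−p) = 4p + 13(1−p), giving p = 21/22.
Let Column play A with probability q. Row is indifferent when 5q + 4(1−q) = −8q + 13(1−q), giving q = 9/22.
The value is 5·(9/22) + (4)·(13/22) = 97/22.

97/22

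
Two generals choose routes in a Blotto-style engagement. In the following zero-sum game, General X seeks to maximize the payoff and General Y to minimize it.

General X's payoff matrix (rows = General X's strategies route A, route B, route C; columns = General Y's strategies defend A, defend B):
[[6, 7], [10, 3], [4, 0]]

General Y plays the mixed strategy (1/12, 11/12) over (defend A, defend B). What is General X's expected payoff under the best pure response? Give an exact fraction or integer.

83/12

route A: (6)·(1/12) + (7)·(11/12) = 83/12.
route B: (10)·(1/12) + (3)·(11/12) = 43/12.
route C: (4)·(1/12) + (0)·(11/12) = 1/3.
The best pure response is route A with expected payoff 83/12.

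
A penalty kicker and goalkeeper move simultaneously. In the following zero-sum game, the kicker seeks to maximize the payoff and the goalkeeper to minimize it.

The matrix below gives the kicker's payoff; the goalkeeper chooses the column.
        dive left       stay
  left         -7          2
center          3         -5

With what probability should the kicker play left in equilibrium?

Row minima are -7 and -5, so the kicker's maximin is -5; column maxima are 3 and 2, so the goalkeeper's minimax is 2. These differ, so the equilibrium is in mixed strategies.
Let the kicker play left with probability p. The goalkeeper is indifferent when −7p + 3(1−p) = 2p − 5(1−p), giving p = 8/17.

8/17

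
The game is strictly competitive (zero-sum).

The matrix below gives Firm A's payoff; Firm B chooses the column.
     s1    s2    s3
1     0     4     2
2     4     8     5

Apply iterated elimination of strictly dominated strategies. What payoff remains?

4

Column s2 is strictly dominated by s1 for Firm B (0<4, 4<8); eliminate s2.
Column s3 is strictly dominated by s1 for Firm B (0<2, 4<5); eliminate s3.
Row 1 is strictly dominated by row 2 (4>0); eliminate 1.
Only (2, s1) remains, with payoff 4.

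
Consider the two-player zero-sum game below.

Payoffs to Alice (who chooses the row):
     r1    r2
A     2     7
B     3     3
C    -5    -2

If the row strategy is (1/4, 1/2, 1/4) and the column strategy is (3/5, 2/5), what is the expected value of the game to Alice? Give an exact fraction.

31/20

Against (3/5, 2/5), each row's expected payoff is A: 4; B: 3; C: -19/5.
Taking the (1/4, 1/2, 1/4)-weighted average: (1/4)·(4) + (1/2)·(3) + (1/4)·(-19/5) = 31/20.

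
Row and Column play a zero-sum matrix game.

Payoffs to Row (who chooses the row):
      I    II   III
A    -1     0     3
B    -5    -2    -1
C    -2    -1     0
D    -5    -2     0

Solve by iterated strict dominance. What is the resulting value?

Row B is strictly dominated by row A (-1>-5, 0>-2, 3>-1); eliminate B.
Row D is strictly dominated by row A (-1>-5, 0>-2, 3>0); eliminate D.
Column II is strictly dominated by I for Column (-1<0, -2<-1); eliminate II.
Column III is strictly dominated by I for Column (-1<3, -2<0); eliminate III.
Row C is strictly dominated by row A (-1>-2); eliminate C.
Only (A, I) remains, with payoff -1.

-1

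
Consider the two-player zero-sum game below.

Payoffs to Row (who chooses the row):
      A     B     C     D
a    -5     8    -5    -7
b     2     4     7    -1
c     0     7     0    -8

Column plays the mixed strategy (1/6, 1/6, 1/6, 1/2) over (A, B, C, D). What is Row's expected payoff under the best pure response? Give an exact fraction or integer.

a: (-5)·(1/6) + (8)·(1/6) + (-5)·(1/6) + (-7)·(1/2) = -23/6.
b: (2)·(1/6) + (4)·(1/6) + (7)·(1/6) + (-1)·(1/2) = 5/3.
c: (0)·(1/6) + (7)·(1/6) + (0)·(1/6) + (-8)·(1/2) = -17/6.
The best pure response is b with expected payoff 5/3.

5/3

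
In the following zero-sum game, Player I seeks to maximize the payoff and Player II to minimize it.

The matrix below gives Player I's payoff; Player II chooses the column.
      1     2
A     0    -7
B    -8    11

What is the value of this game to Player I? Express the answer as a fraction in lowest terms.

Row minima are -7 and -8, so Player I's maximin is -7; column maxima are 0 and 11, so Player II's minimax is 0. These differ, so the equilibrium is in mixed strategies.
Let Player I play A with probability p. Player II is indifferent when −8(1−p) = −7p + 11(1−p), giving p = 19/26.
Let Player II play 1 with probability q. Player I is indifferent when −7(1−q) = −8q + 11(1−q), giving q = 9/13.
The value is 0·(9/13) + (-7)·(4/13) = -28/13.

-28/13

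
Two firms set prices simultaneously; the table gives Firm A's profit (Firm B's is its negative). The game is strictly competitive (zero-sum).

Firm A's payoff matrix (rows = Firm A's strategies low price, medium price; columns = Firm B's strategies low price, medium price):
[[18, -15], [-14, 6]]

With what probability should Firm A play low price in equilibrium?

20/53

Row minima are -15 and -14, so Firm A's maximin is -14; column maxima are 18 and 6, so Firm B's minimax is 6. These differ, so the equilibrium is in mixed strategies.
Let Firm A play low price with probability p. Firm B is indifferent when 18p − 14(1−p) = −15p + 6(1−p), giving p = 20/53.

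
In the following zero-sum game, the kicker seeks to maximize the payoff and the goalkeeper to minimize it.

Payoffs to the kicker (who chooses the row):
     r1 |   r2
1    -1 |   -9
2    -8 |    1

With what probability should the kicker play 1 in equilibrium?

Row minima are -9 and -8, so the kicker's maximin is -8; column maxima are -1 and 1, so the goalkeeper's minimax is -1. These differ, so the equilibrium is in mixed strategies.
Let the kicker play 1 with probability p. The goalkeeper is indifferent when −p − 8(1−p) = −9p + (1−p), giving p = 9/17.

9/17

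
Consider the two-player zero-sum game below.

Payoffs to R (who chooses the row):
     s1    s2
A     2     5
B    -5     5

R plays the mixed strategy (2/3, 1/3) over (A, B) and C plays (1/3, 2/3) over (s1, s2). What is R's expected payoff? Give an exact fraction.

29/9

Against (1/3, 2/3), each row's expected payoff is A: 4; B: 5/3.
Taking the (2/3, 1/3)-weighted average: (2/3)·(4) + (1/3)·(5/3) = 29/9.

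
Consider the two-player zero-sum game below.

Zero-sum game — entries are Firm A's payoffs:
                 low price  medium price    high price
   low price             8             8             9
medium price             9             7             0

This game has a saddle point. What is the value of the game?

8

Row minima: 8, 0 → Firm A's maximin is 8.
Column maxima: 9, 8, 9 → Firm B's minimax is 8.
They coincide at (low price, medium price), so the value is 8.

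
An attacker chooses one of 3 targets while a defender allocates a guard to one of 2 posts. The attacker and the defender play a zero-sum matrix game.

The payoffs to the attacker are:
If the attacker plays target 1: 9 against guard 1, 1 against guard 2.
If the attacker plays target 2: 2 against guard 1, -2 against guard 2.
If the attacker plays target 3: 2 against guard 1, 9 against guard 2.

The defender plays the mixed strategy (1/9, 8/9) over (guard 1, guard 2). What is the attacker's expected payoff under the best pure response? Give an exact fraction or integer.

74/9

target 1: (9)·(1/9) + (1)·(8/9) = 17/9.
target 2: (2)·(1/9) + (-2)·(8/9) = -14/9.
target 3: (2)·(1/9) + (9)·(8/9) = 74/9.
The best pure response is target 3 with expected payoff 74/9.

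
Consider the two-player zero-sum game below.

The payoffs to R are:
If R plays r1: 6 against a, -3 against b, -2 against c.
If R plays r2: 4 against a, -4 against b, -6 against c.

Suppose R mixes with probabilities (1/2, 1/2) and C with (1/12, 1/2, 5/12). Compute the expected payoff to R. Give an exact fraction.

Against (1/12, 1/2, 5/12), each row's expected payoff is r1: -11/6; r2: -25/6.
Taking the (1/2, 1/2)-weighted average: (1/2)·(-11/6) + (1/2)·(-25/6) = -3.

-3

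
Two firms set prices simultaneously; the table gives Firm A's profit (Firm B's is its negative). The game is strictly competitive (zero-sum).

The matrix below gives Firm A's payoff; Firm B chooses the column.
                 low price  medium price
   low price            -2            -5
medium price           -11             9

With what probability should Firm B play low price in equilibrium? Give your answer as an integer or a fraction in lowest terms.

14/23

Row minima are -5 and -11, so Firm A's maximin is -5; column maxima are -2 and 9, so Firm B's minimax is -2. These differ, so the equilibrium is in mixed strategies.
Let Firm B play low price with probability q. Firm A is indifferent when −2q − 5(1−q) = −11q + 9(1−q), giving q = 14/23.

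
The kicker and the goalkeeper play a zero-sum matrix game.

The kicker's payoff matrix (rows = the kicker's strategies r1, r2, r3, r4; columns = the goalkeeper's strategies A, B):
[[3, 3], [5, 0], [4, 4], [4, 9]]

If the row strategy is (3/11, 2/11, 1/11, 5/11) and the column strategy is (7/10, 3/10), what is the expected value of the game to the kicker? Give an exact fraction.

95/22

Against (7/10, 3/10), each row's expected payoff is r1: 3; r2: 7/2; r3: 4; r4: 11/2.
Taking the (3/11, 2/11, 1/11, 5/11)-weighted average: (3/11)·(3) + (2/11)·(7/2) + (1/11)·(4) + (5/11)·(11/2) = 95/22.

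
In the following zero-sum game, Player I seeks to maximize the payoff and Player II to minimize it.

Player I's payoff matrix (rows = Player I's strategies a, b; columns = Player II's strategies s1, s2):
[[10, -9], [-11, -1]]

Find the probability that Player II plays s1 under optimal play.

8/29

Row minima are -9 and -11, so Player I's maximin is -9; column maxima are 10 and -1, so Player II's minimax is -1. These differ, so the equilibrium is in mixed strategies.
Let Player II play s1 with probability q. Player I is indifferent when 10q − 9(1−q) = −11q − (1−q), giving q = 8/29.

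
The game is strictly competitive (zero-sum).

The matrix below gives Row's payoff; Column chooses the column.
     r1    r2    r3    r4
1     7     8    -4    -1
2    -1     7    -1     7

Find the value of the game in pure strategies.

-1

Row minima: -4, -1 → Row's maximin is -1.
Column maxima: 7, 8, -1, 7 → Column's minimax is -1.
They coincide at (2, r3), so the value is -1.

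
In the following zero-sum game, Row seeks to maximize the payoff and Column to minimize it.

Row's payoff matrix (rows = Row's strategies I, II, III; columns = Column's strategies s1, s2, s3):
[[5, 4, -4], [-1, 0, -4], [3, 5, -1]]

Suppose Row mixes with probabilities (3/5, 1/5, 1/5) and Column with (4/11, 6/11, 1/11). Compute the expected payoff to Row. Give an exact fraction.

Against (4/11, 6/11, 1/11), each row's expected payoff is I: 40/11; II: -8/11; III: 41/11.
Taking the (3/5, 1/5, 1/5)-weighted average: (3/5)·(40/11) + (1/5)·(-8/11) + (1/5)·(41/11) = 153/55.

153/55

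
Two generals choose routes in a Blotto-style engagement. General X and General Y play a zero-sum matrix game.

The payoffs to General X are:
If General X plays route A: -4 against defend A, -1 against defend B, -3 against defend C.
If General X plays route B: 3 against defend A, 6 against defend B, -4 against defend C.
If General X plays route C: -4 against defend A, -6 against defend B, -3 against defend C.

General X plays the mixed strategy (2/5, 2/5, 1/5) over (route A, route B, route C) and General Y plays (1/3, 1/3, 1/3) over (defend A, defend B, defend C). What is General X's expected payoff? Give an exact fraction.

Against (1/3, 1/3, 1/3), each row's expected payoff is route A: -8/3; route B: 5/3; route C: -13/3.
Taking the (2/5, 2/5, 1/5)-weighted average: (2/5)·(-8/3) + (2/5)·(5/3) + (1/5)·(-13/3) = -19/15.

-19/15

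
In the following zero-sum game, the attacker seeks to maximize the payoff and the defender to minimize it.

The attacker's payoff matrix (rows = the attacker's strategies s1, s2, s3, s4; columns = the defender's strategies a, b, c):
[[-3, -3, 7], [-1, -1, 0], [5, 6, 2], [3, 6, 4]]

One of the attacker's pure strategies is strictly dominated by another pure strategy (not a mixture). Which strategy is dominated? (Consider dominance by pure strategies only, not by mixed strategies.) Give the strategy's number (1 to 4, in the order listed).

2

Compare s2 with s3: 5 > -1, 6 > -1, 2 > 0.
So s3 strictly dominates s2 for the attacker; s2 is strictly dominated.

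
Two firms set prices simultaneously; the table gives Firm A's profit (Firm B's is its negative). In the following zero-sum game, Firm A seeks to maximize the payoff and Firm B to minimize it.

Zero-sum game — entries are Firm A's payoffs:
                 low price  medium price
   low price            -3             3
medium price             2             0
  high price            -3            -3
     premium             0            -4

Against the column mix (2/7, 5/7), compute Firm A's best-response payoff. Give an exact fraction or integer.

low price: (-3)·(2/7) + (3)·(5/7) = 9/7.
medium price: (2)·(2/7) + (0)·(5/7) = 4/7.
high price: (-3)·(2/7) + (-3)·(5/7) = -3.
premium: (0)·(2/7) + (-4)·(5/7) = -20/7.
The best pure response is low price with expected payoff 9/7.

9/7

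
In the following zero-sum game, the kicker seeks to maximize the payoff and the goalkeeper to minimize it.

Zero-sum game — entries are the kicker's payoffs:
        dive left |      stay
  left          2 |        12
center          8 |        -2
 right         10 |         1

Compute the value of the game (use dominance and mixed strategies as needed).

Row center is strictly dominated by row right, so the kicker never plays it.
The remaining 2×2 game on (left, right) × (dive left, stay) has no saddle point. Let the kicker play left with probability p; indifference gives 2p + 10(1−p) = 12p + (1−p), so p = 9/19.
Similarly the goalkeeper's optimal q on dive left is 11/19, and the value is 2·(11/19) + (12)·(8/19) = 118/19.

118/19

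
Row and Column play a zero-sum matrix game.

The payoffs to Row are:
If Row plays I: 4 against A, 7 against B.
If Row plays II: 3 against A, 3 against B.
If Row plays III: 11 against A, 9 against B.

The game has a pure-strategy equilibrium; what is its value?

9

Row minima: 4, 3, 9 → Row's maximin is 9.
Column maxima: 11, 9 → Column's minimax is 9.
They coincide at (III, B), so the value is 9.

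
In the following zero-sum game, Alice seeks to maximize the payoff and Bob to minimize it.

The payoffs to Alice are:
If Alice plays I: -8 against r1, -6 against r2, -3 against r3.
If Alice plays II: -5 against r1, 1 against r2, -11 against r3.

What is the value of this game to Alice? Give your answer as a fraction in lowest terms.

Column r2 is strictly dominated by r1 for Bob (it gives Alice more in every row).
The remaining 2×2 game on (I, II) × (r1, r3) has no saddle point. Let Alice play I with probability p; indifference gives −8p − 5(1−p) = −3p − 11(1−p), so p = 6/11.
Similarly Bob's optimal q on r1 is 8/11, and the value is -8·(8/11) + (-3)·(3/11) = -73/11.

-73/11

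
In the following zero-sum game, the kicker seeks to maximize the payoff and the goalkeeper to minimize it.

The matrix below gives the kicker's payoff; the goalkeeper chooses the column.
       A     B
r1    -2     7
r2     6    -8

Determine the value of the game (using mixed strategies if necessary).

26/23

Row minima are -2 and -8, so the kicker's maximin is -2; column maxima are 6 and 7, so the goalkeeper's minimax is 6. These differ, so the equilibrium is in mixed strategies.
Let the kicker play r1 with probability p. The goalkeeper is indifferent when −2p + 6(1−p) = 7p − 8(1−p), giving p = 14/23.
Let the goalkeeper play A with probability q. The kicker is indifferent when −2q + 7(1−q) = 6q − 8(1−q), giving q = 15/23.
The value is -2·(15/23) + (7)·(8/23) = 26/23.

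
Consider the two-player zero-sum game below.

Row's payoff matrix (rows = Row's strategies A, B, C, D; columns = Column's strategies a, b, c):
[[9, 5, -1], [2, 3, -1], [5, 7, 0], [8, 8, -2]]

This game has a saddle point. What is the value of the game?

Row minima: -1, -1, 0, -2 → Row's maximin is 0.
Column maxima: 9, 8, 0 → Column's minimax is 0.
They coincide at (C, c), so the value is 0.

0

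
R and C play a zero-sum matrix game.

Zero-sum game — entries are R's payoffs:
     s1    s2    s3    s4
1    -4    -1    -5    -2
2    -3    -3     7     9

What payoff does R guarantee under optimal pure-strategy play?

-3

Row minima: -5, -3 → R's maximin is -3.
Column maxima: -3, -1, 7, 9 → C's minimax is -3.
They coincide at (2, s1), so the value is -3.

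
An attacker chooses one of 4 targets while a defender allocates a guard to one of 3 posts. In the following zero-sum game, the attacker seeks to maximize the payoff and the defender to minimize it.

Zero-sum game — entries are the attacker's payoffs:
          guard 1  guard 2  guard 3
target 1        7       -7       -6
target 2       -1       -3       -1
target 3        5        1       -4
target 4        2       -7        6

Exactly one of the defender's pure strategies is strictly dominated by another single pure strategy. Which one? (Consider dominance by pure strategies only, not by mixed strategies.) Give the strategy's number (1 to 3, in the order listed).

The defender prefers columns that give the attacker less. Compare guard 1 with guard 2: -7 < 7, -3 < -1, 1 < 5, -7 < 2.
So guard 2 strictly dominates guard 1 for the defender; guard 1 is strictly dominated.

1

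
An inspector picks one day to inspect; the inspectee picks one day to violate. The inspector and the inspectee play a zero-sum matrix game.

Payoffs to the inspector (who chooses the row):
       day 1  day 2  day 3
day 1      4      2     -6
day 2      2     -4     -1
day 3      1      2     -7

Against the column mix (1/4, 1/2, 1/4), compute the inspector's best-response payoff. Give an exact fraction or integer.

1/2

day 1: (4)·(1/4) + (2)·(1/2) + (-6)·(1/4) = 1/2.
day 2: (2)·(1/4) + (-4)·(1/2) + (-1)·(1/4) = -7/4.
day 3: (1)·(1/4) + (2)·(1/2) + (-7)·(1/4) = -1/2.
The best pure response is day 1 with expected payoff 1/2.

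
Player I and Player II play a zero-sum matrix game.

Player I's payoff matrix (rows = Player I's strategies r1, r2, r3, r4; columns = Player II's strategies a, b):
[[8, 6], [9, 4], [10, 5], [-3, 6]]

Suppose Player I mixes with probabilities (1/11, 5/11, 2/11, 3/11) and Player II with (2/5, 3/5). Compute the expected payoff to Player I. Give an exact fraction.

Against (2/5, 3/5), each row's expected payoff is r1: 34/5; r2: 6; r3: 7; r4: 12/5.
Taking the (1/11, 5/11, 2/11, 3/11)-weighted average: (1/11)·(34/5) + (5/11)·(6) + (2/11)·(7) + (3/11)·(12/5) = 58/11.

58/11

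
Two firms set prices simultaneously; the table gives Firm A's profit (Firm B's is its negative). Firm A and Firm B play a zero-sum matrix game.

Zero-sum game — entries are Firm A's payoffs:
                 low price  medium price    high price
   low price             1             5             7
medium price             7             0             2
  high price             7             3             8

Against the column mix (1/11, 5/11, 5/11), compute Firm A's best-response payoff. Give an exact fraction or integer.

low price: (1)·(1/11) + (5)·(5/11) + (7)·(5/11) = 61/11.
medium price: (7)·(1/11) + (0)·(5/11) + (2)·(5/11) = 17/11.
high price: (7)·(1/11) + (3)·(5/11) + (8)·(5/11) = 62/11.
The best pure response is high price with expected payoff 62/11.

62/11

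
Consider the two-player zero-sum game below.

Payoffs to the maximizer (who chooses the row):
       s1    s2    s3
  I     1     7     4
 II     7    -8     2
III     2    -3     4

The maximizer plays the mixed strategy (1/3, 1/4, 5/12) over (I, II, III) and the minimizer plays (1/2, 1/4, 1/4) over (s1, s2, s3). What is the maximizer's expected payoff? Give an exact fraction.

Against (1/2, 1/4, 1/4), each row's expected payoff is I: 13/4; II: 2; III: 5/4.
Taking the (1/3, 1/4, 5/12)-weighted average: (1/3)·(13/4) + (1/4)·(2) + (5/12)·(5/4) = 101/48.

101/48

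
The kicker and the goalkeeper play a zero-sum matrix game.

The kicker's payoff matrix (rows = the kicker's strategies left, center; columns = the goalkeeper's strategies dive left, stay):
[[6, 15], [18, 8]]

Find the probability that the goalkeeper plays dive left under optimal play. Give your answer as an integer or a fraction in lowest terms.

Row minima are 6 and 8, so the kicker's maximin is 8; column maxima are 18 and 15, so the goalkeeper's minimax is 15. These differ, so the equilibrium is in mixed strategies.
Let the goalkeeper play dive left with probability q. The kicker is indifferent when 6q + 15(1−q) = 18q + 8(1−q), giving q = 7/19.

7/19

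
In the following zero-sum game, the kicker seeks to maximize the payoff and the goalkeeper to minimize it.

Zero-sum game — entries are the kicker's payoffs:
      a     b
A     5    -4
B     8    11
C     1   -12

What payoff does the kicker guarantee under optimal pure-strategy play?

Row minima: -4, 8, -12 → the kicker's maximin is 8.
Column maxima: 8, 11 → the goalkeeper's minimax is 8.
They coincide at (B, a), so the value is 8.

8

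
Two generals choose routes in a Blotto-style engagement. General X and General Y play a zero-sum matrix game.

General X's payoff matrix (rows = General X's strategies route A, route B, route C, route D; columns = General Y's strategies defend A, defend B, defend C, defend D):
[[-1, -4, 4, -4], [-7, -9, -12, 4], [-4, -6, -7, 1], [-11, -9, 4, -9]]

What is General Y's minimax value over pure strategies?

-4

The worst case (largest entry) in each column is defend A: -1, defend B: -4, defend C: 4, defend D: 4.
The best (smallest) of these is -4.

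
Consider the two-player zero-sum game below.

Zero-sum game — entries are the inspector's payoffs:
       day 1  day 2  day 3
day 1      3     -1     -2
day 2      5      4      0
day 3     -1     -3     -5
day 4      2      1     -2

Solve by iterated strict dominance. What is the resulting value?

Column day 2 is strictly dominated by day 3 for the inspectee (-2<-1, 0<4, -5<-3, -2<1); eliminate day 2.
Row day 3 is strictly dominated by row day 1 (3>-1, -2>-5); eliminate day 3.
Column day 1 is strictly dominated by day 3 for the inspectee (-2<3, 0<5, -2<2); eliminate day 1.
Row day 4 is strictly dominated by row day 2 (0>-2); eliminate day 4.
Row day 1 is strictly dominated by row day 2 (0>-2); eliminate day 1.
Only (day 2, day 3) remains, with payoff 0.

0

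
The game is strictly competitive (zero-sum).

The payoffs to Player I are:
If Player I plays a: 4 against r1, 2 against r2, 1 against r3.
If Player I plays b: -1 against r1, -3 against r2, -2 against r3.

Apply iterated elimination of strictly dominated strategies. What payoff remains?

1

Column r1 is strictly dominated by r2 for Player II (2<4, -3<-1); eliminate r1.
Row b is strictly dominated by row a (2>-3, 1>-2); eliminate b.
Column r2 is strictly dominated by r3 for Player II (1<2); eliminate r2.
Only (a, r3) remains, with payoff 1.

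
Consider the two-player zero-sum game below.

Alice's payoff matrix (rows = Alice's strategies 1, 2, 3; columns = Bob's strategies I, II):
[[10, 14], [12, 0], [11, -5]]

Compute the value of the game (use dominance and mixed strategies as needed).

Row 3 is strictly dominated by row 2, so Alice never plays it.
The remaining 2×2 game on (1, 2) × (I, II) has no saddle point. Let Alice play 1 with probability p; indifference gives 10p + 12(1−p) = 14p, so p = 3/4.
Similarly Bob's optimal q on I is 7/8, and the value is 10·(7/8) + (14)·(1/8) = 21/2.

21/2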